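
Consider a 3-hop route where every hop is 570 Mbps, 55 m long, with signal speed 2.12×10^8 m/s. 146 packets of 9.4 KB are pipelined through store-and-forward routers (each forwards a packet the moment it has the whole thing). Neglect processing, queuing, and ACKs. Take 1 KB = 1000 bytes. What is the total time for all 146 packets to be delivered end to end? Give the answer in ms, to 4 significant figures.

19.53 ms

Per-hop transmission t_tx = L/R = 75200/570000000 = 0.13193 ms.
Per-hop propagation t_prop = 55/212000000 = 0.000259434 ms.
Pipeline fill: first packet needs 3·t_tx to clear all hops; remaining 145 packets each add one t_tx.
Total = (3+146-1)·t_tx + 3·t_prop = 148·0.13193 + 3·0.000259434 = 19.53 ms.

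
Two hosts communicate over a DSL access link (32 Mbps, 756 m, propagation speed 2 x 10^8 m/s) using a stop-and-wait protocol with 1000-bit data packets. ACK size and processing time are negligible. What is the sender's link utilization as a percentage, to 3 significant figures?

80.5 %

t_tx = L/R = 1000/32000000 = 3.125e-05 s.
t_prop = 756/200000000 = 3.78e-06 s; RTT = 7.56e-06 s.
Cycle = t_tx + RTT = 3.881e-05 s.
Utilization = t_tx / cycle = 3.125e-05/3.881e-05 = 80.5 %.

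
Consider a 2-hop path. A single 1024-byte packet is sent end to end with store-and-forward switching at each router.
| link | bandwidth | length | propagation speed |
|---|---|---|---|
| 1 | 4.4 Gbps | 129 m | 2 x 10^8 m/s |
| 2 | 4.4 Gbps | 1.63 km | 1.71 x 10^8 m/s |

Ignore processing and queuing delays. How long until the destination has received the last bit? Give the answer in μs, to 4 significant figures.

L = 1024 × 8 = 8192 bits.
Transmission delay per hop = L/R = 8192/4400000000 = 1.86182 μs; 2 hops → 3.72364 μs.
Propagation delays (d/s per hop): 0.645, 9.53216 μs; sum = 10.1772 μs.
End-to-end = 13.90 μs.

13.90 μs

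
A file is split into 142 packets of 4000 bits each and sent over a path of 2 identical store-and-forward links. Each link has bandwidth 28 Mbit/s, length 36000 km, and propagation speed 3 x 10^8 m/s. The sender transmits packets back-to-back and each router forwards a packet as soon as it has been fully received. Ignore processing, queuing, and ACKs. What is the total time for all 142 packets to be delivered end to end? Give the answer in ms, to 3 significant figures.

Per-hop transmission t_tx = L/R = 4000/28000000 = 0.142857 ms.
Per-hop propagation t_prop = 36000000/300000000 = 120 ms.
Pipeline fill: first packet needs 2·t_tx to clear all hops; remaining 141 packets each add one t_tx.
Total = (2+142-1)·t_tx + 2·t_prop = 143·0.142857 + 2·120 = 260 ms.

260 ms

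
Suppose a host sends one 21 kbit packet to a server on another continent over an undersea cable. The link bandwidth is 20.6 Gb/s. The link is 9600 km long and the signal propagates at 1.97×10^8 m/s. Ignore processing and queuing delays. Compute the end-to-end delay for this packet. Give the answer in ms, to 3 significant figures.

48.7 ms

L = 21000 bits.
Transmission delay = L/R = 21000 / 20600000000 = 0.00101942 ms.
Propagation delay = d/s = 9600000 m / 197000000 m/s = 48.731 ms.
Total = 48.7 ms.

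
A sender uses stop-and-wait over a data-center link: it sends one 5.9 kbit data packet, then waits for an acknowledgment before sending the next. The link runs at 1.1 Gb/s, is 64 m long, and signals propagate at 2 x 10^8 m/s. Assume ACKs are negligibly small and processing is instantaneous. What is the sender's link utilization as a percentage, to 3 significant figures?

89.3 %

t_tx = L/R = 5900/1100000000 = 5.36364e-06 s.
t_prop = 64/200000000 = 3.2e-07 s; RTT = 6.4e-07 s.
Cycle = t_tx + RTT = 6.00364e-06 s.
Utilization = t_tx / cycle = 5.36364e-06/6.00364e-06 = 89.3 %.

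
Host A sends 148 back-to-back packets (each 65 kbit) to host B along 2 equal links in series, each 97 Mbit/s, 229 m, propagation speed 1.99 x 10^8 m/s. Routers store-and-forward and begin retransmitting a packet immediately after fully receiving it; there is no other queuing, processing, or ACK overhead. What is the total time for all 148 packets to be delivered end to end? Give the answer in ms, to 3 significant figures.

99.8 ms

Per-hop transmission t_tx = L/R = 65000/97000000 = 0.670103 ms.
Per-hop propagation t_prop = 229/199000000 = 0.00115075 ms.
Pipeline fill: first packet needs 2·t_tx to clear all hops; remaining 147 packets each add one t_tx.
Total = (2+148-1)·t_tx + 2·t_prop = 149·0.670103 + 2·0.00115075 = 99.8 ms.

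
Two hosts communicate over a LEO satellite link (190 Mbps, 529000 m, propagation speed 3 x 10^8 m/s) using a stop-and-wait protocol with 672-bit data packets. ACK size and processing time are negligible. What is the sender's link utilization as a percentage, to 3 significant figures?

t_tx = L/R = 672/190000000 = 3.53684e-06 s.
t_prop = 529000/300000000 = 0.00176333 s; RTT = 0.00352667 s.
Cycle = t_tx + RTT = 0.0035302 s.
Utilization = t_tx / cycle = 3.53684e-06/0.0035302 = 0.100 %.

0.100 %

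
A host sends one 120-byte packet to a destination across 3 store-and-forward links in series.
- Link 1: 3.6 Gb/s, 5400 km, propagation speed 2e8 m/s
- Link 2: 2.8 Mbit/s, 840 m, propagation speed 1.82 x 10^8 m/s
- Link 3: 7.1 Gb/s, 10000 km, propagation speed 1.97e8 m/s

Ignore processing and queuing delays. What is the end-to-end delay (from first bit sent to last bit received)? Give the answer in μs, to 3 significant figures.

78100 μs

L = 120 × 8 = 960 bits.
Transmission delays (L/R per hop): 0.266667, 342.857, 0.135211 μs; sum = 343.259 μs.
Propagation delays (d/s per hop): 27000, 4.61538, 50761.4 μs; sum = 77766 μs.
End-to-end = 78100 μs.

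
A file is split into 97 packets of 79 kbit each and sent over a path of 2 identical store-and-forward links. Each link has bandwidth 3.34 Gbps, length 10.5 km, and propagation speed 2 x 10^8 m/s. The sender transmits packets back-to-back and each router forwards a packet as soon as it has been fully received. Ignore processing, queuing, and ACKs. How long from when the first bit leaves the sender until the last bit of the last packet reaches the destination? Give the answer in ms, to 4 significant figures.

2.423 ms

Per-hop transmission t_tx = L/R = 79000/3340000000 = 0.0236527 ms.
Per-hop propagation t_prop = 10500/200000000 = 0.0525 ms.
Pipeline fill: first packet needs 2·t_tx to clear all hops; remaining 96 packets each add one t_tx.
Total = (2+97-1)·t_tx + 2·t_prop = 98·0.0236527 + 2·0.0525 = 2.423 ms.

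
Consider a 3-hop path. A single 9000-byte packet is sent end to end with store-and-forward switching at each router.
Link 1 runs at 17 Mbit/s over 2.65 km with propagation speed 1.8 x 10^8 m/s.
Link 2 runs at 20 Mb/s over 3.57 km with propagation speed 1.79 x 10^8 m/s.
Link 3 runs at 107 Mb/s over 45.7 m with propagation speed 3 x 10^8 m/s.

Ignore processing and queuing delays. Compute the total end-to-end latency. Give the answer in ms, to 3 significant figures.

8.54 ms

L = 9000 × 8 = 72000 bits.
Transmission delays (L/R per hop): 4.23529, 3.6, 0.672897 ms; sum = 8.50819 ms.
Propagation delays (d/s per hop): 0.0147222, 0.0199441, 0.000152333 ms; sum = 0.0348187 ms.
End-to-end = 8.54 ms.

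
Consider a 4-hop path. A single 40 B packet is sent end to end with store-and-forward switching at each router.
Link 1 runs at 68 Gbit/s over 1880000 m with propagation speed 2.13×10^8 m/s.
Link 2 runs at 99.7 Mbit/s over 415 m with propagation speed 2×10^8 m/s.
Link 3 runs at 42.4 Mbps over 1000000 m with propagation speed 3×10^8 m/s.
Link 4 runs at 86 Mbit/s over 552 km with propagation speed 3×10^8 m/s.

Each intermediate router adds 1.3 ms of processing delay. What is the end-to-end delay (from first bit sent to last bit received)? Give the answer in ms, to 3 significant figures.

L = 40 × 8 = 320 bits.
Transmission delays (L/R per hop): 4.70588e-06, 0.00320963, 0.00754717, 0.00372093 ms; sum = 0.0144824 ms.
Propagation delays (d/s per hop): 8.82629, 0.002075, 3.33333, 1.84 ms; sum = 14.0017 ms.
Processing at 3 router(s): 3 × 1.3 ms = 3.9 ms.
End-to-end = 17.9 ms.

17.9 ms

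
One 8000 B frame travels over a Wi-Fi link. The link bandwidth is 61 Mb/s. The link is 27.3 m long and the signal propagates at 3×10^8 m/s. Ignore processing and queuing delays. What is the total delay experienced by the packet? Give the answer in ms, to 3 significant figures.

1.05 ms

L = 8000 × 8 = 64000 bits.
Transmission delay = L/R = 64000 / 61000000 = 1.04918 ms.
Propagation delay = d/s = 27.3 m / 300000000 m/s = 9.1e-05 ms.
Total = 1.05 ms.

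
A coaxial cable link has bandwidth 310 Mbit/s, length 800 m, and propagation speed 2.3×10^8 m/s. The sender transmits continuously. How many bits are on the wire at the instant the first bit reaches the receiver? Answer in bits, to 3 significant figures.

1080 bits

Propagation delay = 800 / 2.3e+08 = 3.47826e-06 s.
BDP = R × t_prop = 310000000 × 3.47826e-06 = 1078.26 bits.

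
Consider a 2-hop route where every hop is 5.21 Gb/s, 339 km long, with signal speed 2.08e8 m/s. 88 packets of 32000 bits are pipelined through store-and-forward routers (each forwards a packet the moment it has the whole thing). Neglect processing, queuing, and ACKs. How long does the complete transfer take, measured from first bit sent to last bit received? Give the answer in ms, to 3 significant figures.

Per-hop transmission t_tx = L/R = 32000/5210000000 = 0.00614203 ms.
Per-hop propagation t_prop = 339000/208000000 = 1.62981 ms.
Pipeline fill: first packet needs 2·t_tx to clear all hops; remaining 87 packets each add one t_tx.
Total = (2+88-1)·t_tx + 2·t_prop = 89·0.00614203 + 2·1.62981 = 3.81 ms.

3.81 ms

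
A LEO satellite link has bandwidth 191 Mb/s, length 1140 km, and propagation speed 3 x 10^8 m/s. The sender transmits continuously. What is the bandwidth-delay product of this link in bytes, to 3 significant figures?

Propagation delay = 1140000 / 300000000 = 0.0038 s.
BDP = R × t_prop = 191000000 × 0.0038 = 725800 bits.
In bytes: 725800/8 = 90700 bytes.

90700 bytes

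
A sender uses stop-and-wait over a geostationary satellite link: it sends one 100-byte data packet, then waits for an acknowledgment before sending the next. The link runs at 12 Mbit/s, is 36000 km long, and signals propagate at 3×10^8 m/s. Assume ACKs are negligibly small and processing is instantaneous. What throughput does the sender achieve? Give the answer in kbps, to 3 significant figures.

3.33 kbps

t_tx = L/R = 800/12000000 = 6.66667e-05 s.
t_prop = 36000000/300000000 = 0.12 s; RTT = 0.24 s.
Cycle = t_tx + RTT = 0.240067 s.
Throughput = L / cycle = 800 / 0.240067 = 3.33 kbps.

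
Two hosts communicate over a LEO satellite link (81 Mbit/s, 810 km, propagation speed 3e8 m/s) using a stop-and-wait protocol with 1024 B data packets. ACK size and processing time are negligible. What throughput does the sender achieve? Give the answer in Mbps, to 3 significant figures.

t_tx = L/R = 8192/81000000 = 0.000101136 s.
t_prop = 810000/300000000 = 0.0027 s; RTT = 0.0054 s.
Cycle = t_tx + RTT = 0.00550114 s.
Throughput = L / cycle = 8192 / 0.00550114 = 1.49 Mbps.

1.49 Mbps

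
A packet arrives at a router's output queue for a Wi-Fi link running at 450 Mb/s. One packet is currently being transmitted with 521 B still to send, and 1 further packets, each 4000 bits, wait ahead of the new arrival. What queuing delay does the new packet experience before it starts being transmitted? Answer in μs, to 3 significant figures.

Each queued packet: L/R = 4000/450000000 = 8.88889 μs.
1 queued → 8.88889 μs.
Plus remaining 4168 bits of current packet: 9.26222 μs.
Queuing delay = 18.2 μs.

18.2 μs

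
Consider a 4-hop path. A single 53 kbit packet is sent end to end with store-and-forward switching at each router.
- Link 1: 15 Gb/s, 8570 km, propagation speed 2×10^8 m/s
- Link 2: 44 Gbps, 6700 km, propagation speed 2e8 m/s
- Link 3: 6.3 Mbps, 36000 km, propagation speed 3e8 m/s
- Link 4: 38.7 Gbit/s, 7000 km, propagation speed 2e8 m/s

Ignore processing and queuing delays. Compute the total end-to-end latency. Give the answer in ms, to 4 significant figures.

239.8 ms

L = 53000 bits.
Transmission delays (L/R per hop): 0.00353333, 0.00120455, 8.4127, 0.00136951 ms; sum = 8.41881 ms.
Propagation delays (d/s per hop): 42.85, 33.5, 120, 35 ms; sum = 231.35 ms.
End-to-end = 239.8 ms.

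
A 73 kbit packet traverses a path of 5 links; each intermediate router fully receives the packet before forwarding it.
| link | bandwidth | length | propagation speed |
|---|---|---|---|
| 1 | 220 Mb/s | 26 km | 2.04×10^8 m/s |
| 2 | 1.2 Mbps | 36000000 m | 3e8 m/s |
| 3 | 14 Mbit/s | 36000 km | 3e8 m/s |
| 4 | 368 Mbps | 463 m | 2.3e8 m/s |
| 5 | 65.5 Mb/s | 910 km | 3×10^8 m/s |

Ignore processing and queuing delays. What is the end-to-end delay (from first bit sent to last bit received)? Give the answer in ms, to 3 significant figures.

311 ms

L = 73000 bits.
Transmission delays (L/R per hop): 0.331818, 60.8333, 5.21429, 0.19837, 1.1145 ms; sum = 67.6923 ms.
Propagation delays (d/s per hop): 0.127451, 120, 120, 0.00201304, 3.03333 ms; sum = 243.163 ms.
End-to-end = 311 ms.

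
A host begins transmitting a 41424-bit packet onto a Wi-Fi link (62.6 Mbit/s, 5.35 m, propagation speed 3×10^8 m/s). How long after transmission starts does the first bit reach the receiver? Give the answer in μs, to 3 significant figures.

0.0178 μs

First bit experiences only propagation delay: d/s = 5.35/300000000 = 0.0178 μs.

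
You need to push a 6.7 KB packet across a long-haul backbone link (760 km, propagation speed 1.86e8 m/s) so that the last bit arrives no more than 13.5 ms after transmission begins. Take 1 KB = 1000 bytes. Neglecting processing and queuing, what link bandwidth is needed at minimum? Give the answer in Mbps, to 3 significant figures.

5.69 Mbps

L = 53600 bits.
Propagation delay = 760000 / 186000000 = 4.08602 ms.
Transmission budget = 13.5 − 4.08602 = 9.41398 ms.
R ≥ L / t_tx = 53600 bits / 0.00941398 s = 5.69 Mbps.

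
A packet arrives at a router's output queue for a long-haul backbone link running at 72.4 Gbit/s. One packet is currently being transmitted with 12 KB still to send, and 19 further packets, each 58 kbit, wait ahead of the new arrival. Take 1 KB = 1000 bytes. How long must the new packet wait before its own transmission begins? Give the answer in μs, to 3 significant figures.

Each queued packet: L/R = 58000/72400000000 = 0.801105 μs.
19 queued → 15.221 μs.
Plus remaining 96000 bits of current packet: 1.32597 μs.
Queuing delay = 16.5 μs.

16.5 μs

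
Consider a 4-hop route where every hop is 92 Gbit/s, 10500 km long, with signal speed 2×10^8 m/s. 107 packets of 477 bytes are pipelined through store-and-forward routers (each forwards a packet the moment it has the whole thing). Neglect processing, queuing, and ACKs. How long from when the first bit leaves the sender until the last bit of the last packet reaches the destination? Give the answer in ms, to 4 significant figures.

210.0 ms

Per-hop transmission t_tx = L/R = 3816/92000000000 = 4.14783e-05 ms.
Per-hop propagation t_prop = 10500000/200000000 = 52.5 ms.
Pipeline fill: first packet needs 4·t_tx to clear all hops; remaining 106 packets each add one t_tx.
Total = (4+107-1)·t_tx + 4·t_prop = 110·4.14783e-05 + 4·52.5 = 210.0 ms.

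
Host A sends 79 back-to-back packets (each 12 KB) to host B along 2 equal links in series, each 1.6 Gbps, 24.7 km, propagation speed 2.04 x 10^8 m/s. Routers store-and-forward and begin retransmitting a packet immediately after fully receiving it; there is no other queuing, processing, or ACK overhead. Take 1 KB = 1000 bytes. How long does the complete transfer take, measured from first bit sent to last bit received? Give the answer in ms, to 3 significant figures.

5.04 ms

Per-hop transmission t_tx = L/R = 96000/1600000000 = 0.06 ms.
Per-hop propagation t_prop = 24700/204000000 = 0.121078 ms.
Pipeline fill: first packet needs 2·t_tx to clear all hops; remaining 78 packets each add one t_tx.
Total = (2+79-1)·t_tx + 2·t_prop = 80·0.06 + 2·0.121078 = 5.04 ms.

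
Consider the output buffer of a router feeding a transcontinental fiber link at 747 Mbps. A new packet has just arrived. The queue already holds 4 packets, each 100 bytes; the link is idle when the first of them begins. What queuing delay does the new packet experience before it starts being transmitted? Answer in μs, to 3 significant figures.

4.28 μs

Each queued packet: L/R = 800/747000000 = 1.07095 μs.
4 queued → 4.2838 μs.
Queuing delay = 4.28 μs.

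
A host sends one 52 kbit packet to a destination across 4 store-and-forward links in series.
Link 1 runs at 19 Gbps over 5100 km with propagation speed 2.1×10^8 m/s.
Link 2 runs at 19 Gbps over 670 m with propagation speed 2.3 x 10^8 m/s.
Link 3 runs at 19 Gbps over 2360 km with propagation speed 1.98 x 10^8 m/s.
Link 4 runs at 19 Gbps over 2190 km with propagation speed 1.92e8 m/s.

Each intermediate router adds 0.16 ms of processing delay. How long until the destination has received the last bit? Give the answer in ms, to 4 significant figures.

L = 52000 bits.
Transmission delay per hop = L/R = 52000/19000000000 = 0.00273684 ms; 4 hops → 0.0109474 ms.
Propagation delays (d/s per hop): 24.2857, 0.00291304, 11.9192, 11.4063 ms; sum = 47.6141 ms.
Processing at 3 router(s): 3 × 0.16 ms = 0.48 ms.
End-to-end = 48.11 ms.

48.11 ms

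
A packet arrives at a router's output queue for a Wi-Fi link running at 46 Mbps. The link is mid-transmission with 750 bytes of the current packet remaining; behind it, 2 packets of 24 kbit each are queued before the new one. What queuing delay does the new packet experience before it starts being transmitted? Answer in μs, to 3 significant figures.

Each queued packet: L/R = 24000/46000000 = 521.739 μs.
2 queued → 1043.48 μs.
Plus remaining 6000 bits of current packet: 130.435 μs.
Queuing delay = 1170 μs.

1170 μs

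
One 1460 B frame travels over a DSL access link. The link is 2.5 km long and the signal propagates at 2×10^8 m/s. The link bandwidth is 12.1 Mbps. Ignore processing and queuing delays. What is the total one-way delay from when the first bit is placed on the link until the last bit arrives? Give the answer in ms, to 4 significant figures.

0.9778 ms

L = 1460 × 8 = 11680 bits.
Transmission delay = L/R = 11680 / 12100000 = 0.965289 ms.
Propagation delay = d/s = 2500 m / 200000000 m/s = 0.0125 ms.
Total = 0.9778 ms.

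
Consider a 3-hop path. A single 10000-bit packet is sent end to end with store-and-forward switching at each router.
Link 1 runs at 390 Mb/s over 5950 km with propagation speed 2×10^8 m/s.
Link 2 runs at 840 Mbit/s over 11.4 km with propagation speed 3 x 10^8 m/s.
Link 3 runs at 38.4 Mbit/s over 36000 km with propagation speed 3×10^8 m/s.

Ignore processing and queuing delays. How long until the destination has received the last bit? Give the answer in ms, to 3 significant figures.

150 ms

Transmission delays (L/R per hop): 0.025641, 0.0119048, 0.260417 ms; sum = 0.297962 ms.
Propagation delays (d/s per hop): 29.75, 0.038, 120 ms; sum = 149.788 ms.
End-to-end = 150 ms.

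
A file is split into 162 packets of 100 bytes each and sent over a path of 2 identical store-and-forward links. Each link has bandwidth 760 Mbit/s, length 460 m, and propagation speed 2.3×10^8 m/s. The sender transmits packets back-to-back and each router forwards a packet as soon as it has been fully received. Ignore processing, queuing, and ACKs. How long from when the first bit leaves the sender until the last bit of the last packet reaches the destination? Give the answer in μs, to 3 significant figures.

Per-hop transmission t_tx = L/R = 800/760000000 = 1.05263 μs.
Per-hop propagation t_prop = 460/2.3e+08 = 2 μs.
Pipeline fill: first packet needs 2·t_tx to clear all hops; remaining 161 packets each add one t_tx.
Total = (2+162-1)·t_tx + 2·t_prop = 163·1.05263 + 2·2 = 176 μs.

176 μs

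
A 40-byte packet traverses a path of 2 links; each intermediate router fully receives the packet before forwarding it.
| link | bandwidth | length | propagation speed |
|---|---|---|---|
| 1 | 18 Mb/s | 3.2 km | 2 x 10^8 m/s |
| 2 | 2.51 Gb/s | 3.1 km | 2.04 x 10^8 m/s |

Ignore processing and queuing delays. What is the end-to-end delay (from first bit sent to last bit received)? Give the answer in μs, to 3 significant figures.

L = 40 × 8 = 320 bits.
Transmission delays (L/R per hop): 17.7778, 0.12749 μs; sum = 17.9053 μs.
Propagation delays (d/s per hop): 16, 15.1961 μs; sum = 31.1961 μs.
End-to-end = 49.1 μs.

49.1 μs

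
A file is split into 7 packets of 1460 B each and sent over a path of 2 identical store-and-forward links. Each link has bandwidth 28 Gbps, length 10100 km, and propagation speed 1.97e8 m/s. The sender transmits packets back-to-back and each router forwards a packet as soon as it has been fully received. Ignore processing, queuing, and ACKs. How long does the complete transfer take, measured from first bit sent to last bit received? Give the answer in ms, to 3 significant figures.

103 ms

Per-hop transmission t_tx = L/R = 11680/28000000000 = 0.000417143 ms.
Per-hop propagation t_prop = 10100000/197000000 = 51.269 ms.
Pipeline fill: first packet needs 2·t_tx to clear all hops; remaining 6 packets each add one t_tx.
Total = (2+7-1)·t_tx + 2·t_prop = 8·0.000417143 + 2·51.269 = 103 ms.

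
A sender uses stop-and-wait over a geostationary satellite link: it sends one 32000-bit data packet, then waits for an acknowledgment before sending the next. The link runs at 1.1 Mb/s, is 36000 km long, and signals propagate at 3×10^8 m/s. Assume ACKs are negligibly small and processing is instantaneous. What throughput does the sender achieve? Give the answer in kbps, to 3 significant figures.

119 kbps

t_tx = L/R = 32000/1100000 = 0.0290909 s.
t_prop = 36000000/300000000 = 0.12 s; RTT = 0.24 s.
Cycle = t_tx + RTT = 0.269091 s.
Throughput = L / cycle = 32000 / 0.269091 = 119 kbps.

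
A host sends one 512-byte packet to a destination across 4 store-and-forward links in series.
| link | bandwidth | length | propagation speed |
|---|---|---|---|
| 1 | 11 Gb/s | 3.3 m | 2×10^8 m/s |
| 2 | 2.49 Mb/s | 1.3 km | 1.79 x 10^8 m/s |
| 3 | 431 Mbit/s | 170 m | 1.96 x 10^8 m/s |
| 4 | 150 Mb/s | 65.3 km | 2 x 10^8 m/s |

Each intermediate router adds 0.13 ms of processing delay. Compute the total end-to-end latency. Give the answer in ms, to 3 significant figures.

2.41 ms

L = 512 × 8 = 4096 bits.
Transmission delays (L/R per hop): 0.000372364, 1.64498, 0.00950348, 0.0273067 ms; sum = 1.68216 ms.
Propagation delays (d/s per hop): 1.65e-05, 0.00726257, 0.000867347, 0.3265 ms; sum = 0.334646 ms.
Processing at 3 router(s): 3 × 0.13 ms = 0.39 ms.
End-to-end = 2.41 ms.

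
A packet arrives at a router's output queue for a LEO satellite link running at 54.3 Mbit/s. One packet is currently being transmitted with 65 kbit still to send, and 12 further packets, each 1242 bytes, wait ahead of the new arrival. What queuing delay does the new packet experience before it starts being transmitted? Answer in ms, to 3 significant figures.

3.39 ms

Each queued packet: L/R = 9936/54300000 = 0.182983 ms.
12 queued → 2.1958 ms.
Plus remaining 65000 bits of current packet: 1.19705 ms.
Queuing delay = 3.39 ms.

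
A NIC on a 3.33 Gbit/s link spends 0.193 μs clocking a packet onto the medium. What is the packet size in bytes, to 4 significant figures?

80.34 bytes

L = R × t_tx = 3330000000 b/s × 1.93e-07 s = 642.69 bits.
In bytes: 642.69 / 8 = 80.34 bytes.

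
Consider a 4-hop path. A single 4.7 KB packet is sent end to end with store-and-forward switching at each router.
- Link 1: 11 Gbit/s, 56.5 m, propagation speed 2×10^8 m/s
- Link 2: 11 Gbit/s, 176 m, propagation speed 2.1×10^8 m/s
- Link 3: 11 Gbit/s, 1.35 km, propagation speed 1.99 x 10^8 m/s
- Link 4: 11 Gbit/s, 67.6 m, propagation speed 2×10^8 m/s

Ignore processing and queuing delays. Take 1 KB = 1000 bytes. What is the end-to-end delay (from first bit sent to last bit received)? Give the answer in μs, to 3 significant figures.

L = 37600 bits.
Transmission delay per hop = L/R = 37600/11000000000 = 3.41818 μs; 4 hops → 13.6727 μs.
Propagation delays (d/s per hop): 0.2825, 0.838095, 6.78392, 0.338 μs; sum = 8.24251 μs.
End-to-end = 21.9 μs.

21.9 μs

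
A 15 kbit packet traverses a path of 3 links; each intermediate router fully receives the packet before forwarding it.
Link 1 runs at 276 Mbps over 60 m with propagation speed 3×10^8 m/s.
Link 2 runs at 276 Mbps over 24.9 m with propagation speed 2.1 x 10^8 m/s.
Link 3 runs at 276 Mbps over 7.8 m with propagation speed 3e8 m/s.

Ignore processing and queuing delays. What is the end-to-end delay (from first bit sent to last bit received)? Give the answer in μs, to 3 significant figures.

163 μs

L = 15000 bits.
Transmission delay per hop = L/R = 15000/276000000 = 54.3478 μs; 3 hops → 163.043 μs.
Propagation delays (d/s per hop): 0.2, 0.118571, 0.026 μs; sum = 0.344571 μs.
End-to-end = 163 μs.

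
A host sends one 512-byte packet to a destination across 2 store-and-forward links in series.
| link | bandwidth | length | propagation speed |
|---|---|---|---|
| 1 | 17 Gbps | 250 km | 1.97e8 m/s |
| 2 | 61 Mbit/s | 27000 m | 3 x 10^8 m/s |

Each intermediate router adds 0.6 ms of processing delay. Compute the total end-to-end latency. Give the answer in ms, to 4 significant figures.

L = 512 × 8 = 4096 bits.
Transmission delays (L/R per hop): 0.000240941, 0.0671475 ms; sum = 0.0673885 ms.
Propagation delays (d/s per hop): 1.26904, 0.09 ms; sum = 1.35904 ms.
Processing at 1 router(s): 1 × 0.6 ms = 0.6 ms.
End-to-end = 2.026 ms.

2.026 ms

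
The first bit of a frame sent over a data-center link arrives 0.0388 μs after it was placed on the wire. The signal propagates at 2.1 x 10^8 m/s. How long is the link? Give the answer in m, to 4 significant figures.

8.148 m

d = s × t_prop = 210000000 × 3.88e-08 = 8.148 m.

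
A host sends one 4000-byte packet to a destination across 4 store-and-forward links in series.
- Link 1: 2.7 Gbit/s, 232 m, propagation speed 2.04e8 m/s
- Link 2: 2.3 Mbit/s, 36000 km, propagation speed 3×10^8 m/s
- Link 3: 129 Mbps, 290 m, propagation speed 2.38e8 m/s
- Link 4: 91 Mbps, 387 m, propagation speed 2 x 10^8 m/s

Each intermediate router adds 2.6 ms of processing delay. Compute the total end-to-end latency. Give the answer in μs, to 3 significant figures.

L = 4000 × 8 = 32000 bits.
Transmission delays (L/R per hop): 11.8519, 13913, 248.062, 351.648 μs; sum = 14524.6 μs.
Propagation delays (d/s per hop): 1.13725, 120000, 1.21849, 1.935 μs; sum = 120004 μs.
Processing at 3 router(s): 3 × 2.6 ms = 7800 μs.
End-to-end = 142000 μs.

142000 μs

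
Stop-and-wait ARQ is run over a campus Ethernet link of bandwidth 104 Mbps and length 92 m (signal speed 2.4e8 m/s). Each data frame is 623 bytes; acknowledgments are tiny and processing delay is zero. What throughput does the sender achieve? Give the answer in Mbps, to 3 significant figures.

102 Mbps

t_tx = L/R = 4984/104000000 = 4.79231e-05 s.
t_prop = 92/240000000 = 3.83333e-07 s; RTT = 7.66667e-07 s.
Cycle = t_tx + RTT = 4.86897e-05 s.
Throughput = L / cycle = 4984 / 4.86897e-05 = 102 Mbps.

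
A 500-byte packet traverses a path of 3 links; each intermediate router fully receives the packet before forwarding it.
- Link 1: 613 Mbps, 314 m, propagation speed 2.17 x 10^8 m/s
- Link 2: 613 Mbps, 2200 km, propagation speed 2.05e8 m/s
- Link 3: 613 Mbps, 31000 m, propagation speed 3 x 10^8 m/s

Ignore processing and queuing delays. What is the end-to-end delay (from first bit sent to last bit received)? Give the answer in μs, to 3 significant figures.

10900 μs

L = 500 × 8 = 4000 bits.
Transmission delay per hop = L/R = 4000/613000000 = 6.52529 μs; 3 hops → 19.5759 μs.
Propagation delays (d/s per hop): 1.447, 10731.7, 103.333 μs; sum = 10836.5 μs.
End-to-end = 10900 μs.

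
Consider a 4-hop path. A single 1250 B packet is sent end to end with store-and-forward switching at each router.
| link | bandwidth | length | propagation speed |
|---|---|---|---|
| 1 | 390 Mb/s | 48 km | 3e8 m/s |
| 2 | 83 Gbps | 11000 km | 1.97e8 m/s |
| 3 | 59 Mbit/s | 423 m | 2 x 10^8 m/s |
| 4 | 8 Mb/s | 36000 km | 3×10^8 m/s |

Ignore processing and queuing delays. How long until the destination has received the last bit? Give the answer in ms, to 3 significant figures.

177 ms

L = 1250 × 8 = 10000 bits.
Transmission delays (L/R per hop): 0.025641, 0.000120482, 0.169492, 1.25 ms; sum = 1.44525 ms.
Propagation delays (d/s per hop): 0.16, 55.8376, 0.002115, 120 ms; sum = 176 ms.
End-to-end = 177 ms.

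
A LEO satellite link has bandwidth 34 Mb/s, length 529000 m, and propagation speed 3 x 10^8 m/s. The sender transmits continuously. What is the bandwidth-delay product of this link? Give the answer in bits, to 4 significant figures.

59950 bits

Propagation delay = 529000 / 300000000 = 0.00176333 s.
BDP = R × t_prop = 34000000 × 0.00176333 = 59953.3 bits.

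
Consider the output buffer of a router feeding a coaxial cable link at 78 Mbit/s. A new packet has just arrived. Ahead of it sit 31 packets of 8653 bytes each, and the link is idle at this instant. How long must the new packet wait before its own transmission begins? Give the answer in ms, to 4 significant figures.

27.51 ms

Each queued packet: L/R = 69224/78000000 = 0.887487 ms.
31 queued → 27.5121 ms.
Queuing delay = 27.51 ms.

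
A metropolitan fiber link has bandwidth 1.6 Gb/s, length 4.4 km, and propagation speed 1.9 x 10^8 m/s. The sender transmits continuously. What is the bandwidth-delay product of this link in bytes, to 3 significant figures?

4630 bytes

Propagation delay = 4400 / 190000000 = 2.31579e-05 s.
BDP = R × t_prop = 1600000000 × 2.31579e-05 = 37052.6 bits.
In bytes: 37052.6/8 = 4630 bytes.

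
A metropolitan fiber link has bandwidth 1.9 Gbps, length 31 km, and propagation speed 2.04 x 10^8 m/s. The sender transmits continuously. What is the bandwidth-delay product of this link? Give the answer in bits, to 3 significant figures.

Propagation delay = 31000 / 204000000 = 0.000151961 s.
BDP = R × t_prop = 1900000000 × 0.000151961 = 288725 bits.

289000 bits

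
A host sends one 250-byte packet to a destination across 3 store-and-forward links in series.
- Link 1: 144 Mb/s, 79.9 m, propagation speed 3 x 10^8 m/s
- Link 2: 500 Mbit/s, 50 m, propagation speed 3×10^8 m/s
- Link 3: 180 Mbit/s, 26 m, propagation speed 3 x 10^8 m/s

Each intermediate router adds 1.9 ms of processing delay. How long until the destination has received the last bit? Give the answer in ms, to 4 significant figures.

L = 250 × 8 = 2000 bits.
Transmission delays (L/R per hop): 0.0138889, 0.004, 0.0111111 ms; sum = 0.029 ms.
Propagation delays (d/s per hop): 0.000266333, 0.000166667, 8.66667e-05 ms; sum = 0.000519667 ms.
Processing at 2 router(s): 2 × 1.9 ms = 3.8 ms.
End-to-end = 3.830 ms.

3.830 ms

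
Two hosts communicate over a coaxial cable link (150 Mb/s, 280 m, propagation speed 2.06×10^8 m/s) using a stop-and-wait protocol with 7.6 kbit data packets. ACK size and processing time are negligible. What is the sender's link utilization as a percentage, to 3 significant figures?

94.9 %

t_tx = L/R = 7600/150000000 = 5.06667e-05 s.
t_prop = 280/206000000 = 1.35922e-06 s; RTT = 2.71845e-06 s.
Cycle = t_tx + RTT = 5.33851e-05 s.
Utilization = t_tx / cycle = 5.06667e-05/5.33851e-05 = 94.9 %.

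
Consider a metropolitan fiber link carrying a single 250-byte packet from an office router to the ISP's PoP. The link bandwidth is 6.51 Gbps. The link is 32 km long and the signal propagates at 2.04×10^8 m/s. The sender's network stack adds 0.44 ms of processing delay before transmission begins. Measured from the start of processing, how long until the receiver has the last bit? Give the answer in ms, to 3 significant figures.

L = 250 × 8 = 2000 bits.
Transmission delay = L/R = 2000 / 6510000000 = 0.00030722 ms.
Propagation delay = d/s = 32000 m / 204000000 m/s = 0.156863 ms.
Plus processing delay 0.44 ms = 0.44 ms.
Total = 0.597 ms.

0.597 ms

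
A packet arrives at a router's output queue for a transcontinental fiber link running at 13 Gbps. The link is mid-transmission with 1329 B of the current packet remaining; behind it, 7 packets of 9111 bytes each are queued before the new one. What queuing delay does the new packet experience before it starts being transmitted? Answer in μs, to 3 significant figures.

Each queued packet: L/R = 72888/13000000000 = 5.60677 μs.
7 queued → 39.2474 μs.
Plus remaining 10632 bits of current packet: 0.817846 μs.
Queuing delay = 40.1 μs.

40.1 μs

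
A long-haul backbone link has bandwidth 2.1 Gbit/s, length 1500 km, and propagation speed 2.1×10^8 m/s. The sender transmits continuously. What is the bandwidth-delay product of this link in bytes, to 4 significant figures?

1875000 bytes

Propagation delay = 1500000 / 210000000 = 0.00714286 s.
BDP = R × t_prop = 2100000000 × 0.00714286 = 15000000 bits.
In bytes: 15000000/8 = 1875000 bytes.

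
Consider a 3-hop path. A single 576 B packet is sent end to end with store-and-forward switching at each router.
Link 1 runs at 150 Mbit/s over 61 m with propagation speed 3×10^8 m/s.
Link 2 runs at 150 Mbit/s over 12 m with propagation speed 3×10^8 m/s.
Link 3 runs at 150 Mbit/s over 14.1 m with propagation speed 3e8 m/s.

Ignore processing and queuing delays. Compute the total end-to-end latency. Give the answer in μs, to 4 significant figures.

92.45 μs

L = 576 × 8 = 4608 bits.
Transmission delay per hop = L/R = 4608/150000000 = 30.72 μs; 3 hops → 92.16 μs.
Propagation delays (d/s per hop): 0.203333, 0.04, 0.047 μs; sum = 0.290333 μs.
End-to-end = 92.45 μs.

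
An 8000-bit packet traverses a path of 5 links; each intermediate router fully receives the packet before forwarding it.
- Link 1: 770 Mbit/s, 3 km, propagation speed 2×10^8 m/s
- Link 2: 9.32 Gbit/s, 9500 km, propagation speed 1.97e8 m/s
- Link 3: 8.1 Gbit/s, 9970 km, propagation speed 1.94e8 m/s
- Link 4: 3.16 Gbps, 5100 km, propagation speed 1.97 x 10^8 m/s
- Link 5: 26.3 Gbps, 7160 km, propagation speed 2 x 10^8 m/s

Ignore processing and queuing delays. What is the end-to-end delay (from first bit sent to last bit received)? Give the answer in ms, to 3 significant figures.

161 ms

Transmission delays (L/R per hop): 0.0103896, 0.000858369, 0.000987654, 0.00253165, 0.000304183 ms; sum = 0.0150715 ms.
Propagation delays (d/s per hop): 0.015, 48.2234, 51.3918, 25.8883, 35.8 ms; sum = 161.318 ms.
End-to-end = 161 ms.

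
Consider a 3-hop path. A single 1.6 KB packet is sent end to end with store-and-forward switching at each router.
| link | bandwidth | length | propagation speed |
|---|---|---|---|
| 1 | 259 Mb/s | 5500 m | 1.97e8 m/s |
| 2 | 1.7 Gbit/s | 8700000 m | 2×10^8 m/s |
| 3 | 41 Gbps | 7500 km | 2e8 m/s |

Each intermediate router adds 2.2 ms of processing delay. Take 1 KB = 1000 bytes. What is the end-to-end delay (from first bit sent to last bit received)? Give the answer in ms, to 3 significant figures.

L = 12800 bits.
Transmission delays (L/R per hop): 0.0494208, 0.00752941, 0.000312195 ms; sum = 0.0572625 ms.
Propagation delays (d/s per hop): 0.0279188, 43.5, 37.5 ms; sum = 81.0279 ms.
Processing at 2 router(s): 2 × 2.2 ms = 4.4 ms.
End-to-end = 85.5 ms.

85.5 ms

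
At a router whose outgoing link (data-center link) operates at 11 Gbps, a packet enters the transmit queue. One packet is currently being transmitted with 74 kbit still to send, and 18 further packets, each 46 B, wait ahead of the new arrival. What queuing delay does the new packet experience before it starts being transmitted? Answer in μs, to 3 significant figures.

7.33 μs

Each queued packet: L/R = 368/11000000000 = 0.0334545 μs.
18 queued → 0.602182 μs.
Plus remaining 74000 bits of current packet: 6.72727 μs.
Queuing delay = 7.33 μs.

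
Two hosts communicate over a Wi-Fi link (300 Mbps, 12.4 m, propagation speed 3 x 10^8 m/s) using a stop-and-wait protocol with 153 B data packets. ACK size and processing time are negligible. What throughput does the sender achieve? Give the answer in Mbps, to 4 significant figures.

t_tx = L/R = 1224/300000000 = 4.08e-06 s.
t_prop = 12.4/300000000 = 4.13333e-08 s; RTT = 8.26667e-08 s.
Cycle = t_tx + RTT = 4.16267e-06 s.
Throughput = L / cycle = 1224 / 4.16267e-06 = 294.0 Mbps.

294.0 Mbps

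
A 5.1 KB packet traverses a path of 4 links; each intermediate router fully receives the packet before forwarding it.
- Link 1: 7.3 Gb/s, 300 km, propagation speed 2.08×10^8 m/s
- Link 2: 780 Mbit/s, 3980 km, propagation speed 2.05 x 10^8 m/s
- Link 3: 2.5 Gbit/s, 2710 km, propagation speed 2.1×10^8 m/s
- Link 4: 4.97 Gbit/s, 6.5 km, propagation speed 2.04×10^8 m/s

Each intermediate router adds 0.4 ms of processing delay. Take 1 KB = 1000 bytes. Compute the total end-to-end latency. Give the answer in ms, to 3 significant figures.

35.1 ms

L = 40800 bits.
Transmission delays (L/R per hop): 0.00558904, 0.0523077, 0.01632, 0.00820926 ms; sum = 0.082426 ms.
Propagation delays (d/s per hop): 1.44231, 19.4146, 12.9048, 0.0318627 ms; sum = 33.7936 ms.
Processing at 3 router(s): 3 × 0.4 ms = 1.2 ms.
End-to-end = 35.1 ms.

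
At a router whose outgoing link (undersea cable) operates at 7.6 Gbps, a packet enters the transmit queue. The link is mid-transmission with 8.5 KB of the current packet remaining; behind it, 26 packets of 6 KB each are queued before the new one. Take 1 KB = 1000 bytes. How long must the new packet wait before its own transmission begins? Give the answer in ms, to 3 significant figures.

0.173 ms

Each queued packet: L/R = 48000/7600000000 = 0.00631579 ms.
26 queued → 0.164211 ms.
Plus remaining 68000 bits of current packet: 0.00894737 ms.
Queuing delay = 0.173 ms.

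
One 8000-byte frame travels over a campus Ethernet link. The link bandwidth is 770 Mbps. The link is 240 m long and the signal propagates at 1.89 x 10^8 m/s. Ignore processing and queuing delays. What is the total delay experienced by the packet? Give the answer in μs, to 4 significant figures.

84.39 μs

L = 8000 × 8 = 64000 bits.
Transmission delay = L/R = 64000 / 770000000 = 83.1169 μs.
Propagation delay = d/s = 240 m / 189000000 m/s = 1.26984 μs.
Total = 84.39 μs.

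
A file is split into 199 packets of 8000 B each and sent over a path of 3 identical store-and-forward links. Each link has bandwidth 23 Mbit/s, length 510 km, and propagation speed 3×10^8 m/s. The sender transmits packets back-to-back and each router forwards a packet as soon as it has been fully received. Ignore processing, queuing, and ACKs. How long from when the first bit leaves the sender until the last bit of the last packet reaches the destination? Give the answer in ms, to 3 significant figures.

Per-hop transmission t_tx = L/R = 64000/23000000 = 2.78261 ms.
Per-hop propagation t_prop = 510000/300000000 = 1.7 ms.
Pipeline fill: first packet needs 3·t_tx to clear all hops; remaining 198 packets each add one t_tx.
Total = (3+199-1)·t_tx + 3·t_prop = 201·2.78261 + 3·1.7 = 564 ms.

564 ms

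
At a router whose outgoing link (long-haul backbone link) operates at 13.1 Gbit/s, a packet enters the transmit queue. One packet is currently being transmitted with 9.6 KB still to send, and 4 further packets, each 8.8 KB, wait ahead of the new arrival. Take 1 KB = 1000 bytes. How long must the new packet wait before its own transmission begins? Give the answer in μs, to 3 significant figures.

Each queued packet: L/R = 70400/13100000000 = 5.37405 μs.
4 queued → 21.4962 μs.
Plus remaining 76800 bits of current packet: 5.8626 μs.
Queuing delay = 27.4 μs.

27.4 μs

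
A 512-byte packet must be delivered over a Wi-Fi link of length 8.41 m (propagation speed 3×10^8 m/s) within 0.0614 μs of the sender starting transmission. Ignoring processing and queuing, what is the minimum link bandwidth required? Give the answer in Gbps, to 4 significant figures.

L = 4096 bits.
Propagation delay = 8.41 / 300000000 = 0.0280333 μs.
Transmission budget = 0.0614 − 0.0280333 = 0.0333667 μs.
R ≥ L / t_tx = 4096 bits / 3.33667e-08 s = 122.8 Gbps.

122.8 Gbps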